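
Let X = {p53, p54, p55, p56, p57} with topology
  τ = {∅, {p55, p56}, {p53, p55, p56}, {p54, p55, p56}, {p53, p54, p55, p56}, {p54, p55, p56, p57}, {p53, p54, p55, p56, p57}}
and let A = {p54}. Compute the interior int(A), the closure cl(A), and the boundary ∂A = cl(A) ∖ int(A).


int(A) = ∅, cl(A) = {p54, p57}, ∂A = {p54, p57}.

Closed sets in (X, τ) are complements of opens:
  closed(X, τ) = {∅, {p53}, {p57}, {p53, p57}, {p54, p57}, {p53, p54, p57}, {p53, p54, p55, p56, p57}}.
int(A) = ⋃ {U ∈ τ : U ⊆ A}. Opens contained in A: ∅.
Taking the union of these: int(A) = ∅.
cl(A) = ⋂ {C closed : A ⊆ C}. Closed sets containing A: {p54, p57}, {p53, p54, p57}, {p53, p54, p55, p56, p57}.
Intersecting these: cl(A) = {p54, p57}.
∂A = cl(A) ∖ int(A) = {p54, p57} ∖ ∅ = {p54, p57}.


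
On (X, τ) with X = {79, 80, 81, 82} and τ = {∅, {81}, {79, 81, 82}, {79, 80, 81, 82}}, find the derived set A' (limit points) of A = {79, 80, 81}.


A' = {79, 80, 82}

For each x ∈ X, list the open sets U ∈ τ with x ∈ U, then check whether U ∩ (A ∖ {x}) ≠ ∅ for every such U.
  x = 79: opens ∋ x are {79, 81, 82}, {79, 80, 81, 82}; each meets A ∖ {79}, so x IS a limit point.
  x = 80: opens ∋ x are {79, 80, 81, 82}; each meets A ∖ {80}, so x IS a limit point.
  x = 81: open {81} ∋ x has {81} ∩ (A ∖ {81}) = ∅, so x is NOT a limit point.
  x = 82: opens ∋ x are {79, 81, 82}, {79, 80, 81, 82}; each meets A ∖ {82}, so x IS a limit point.
Collecting: A' = {79, 80, 82}.


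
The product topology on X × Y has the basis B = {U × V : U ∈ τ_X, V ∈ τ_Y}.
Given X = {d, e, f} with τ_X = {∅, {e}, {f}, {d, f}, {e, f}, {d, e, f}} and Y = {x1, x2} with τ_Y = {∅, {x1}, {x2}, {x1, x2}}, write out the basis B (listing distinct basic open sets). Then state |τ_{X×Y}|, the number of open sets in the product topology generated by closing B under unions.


Basis B = {∅ × ∅, {e} × {x1}, {e} × {x2}, {f} × {x1}, {f} × {x2}, {d, f} × {x1}, {d, f} × {x2}, {e} × {x1, x2}, {e, f} × {x1}, {e, f} × {x2}, {f} × {x1, x2}, {d, e, f} × {x1}, {d, e, f} × {x2}, {d, f} × {x1, x2}, {e, f} × {x1, x2}, {d, e, f} × {x1, x2}}; |τ_{X×Y}| = 36.

Enumerate products U × V with U ∈ τ_X, V ∈ τ_Y (deduplicated):
  ∅ × ∅ = {} (∅)
  {e} × {x1} = {(e,x1)}
  {e} × {x2} = {(e,x2)}
  {f} × {x1} = {(f,x1)}
  {f} × {x2} = {(f,x2)}
  {d, f} × {x1} = {(d,x1), (f,x1)}
  {d, f} × {x2} = {(d,x2), (f,x2)}
  {e} × {x1, x2} = {(e,x1), (e,x2)}
  {e, f} × {x1} = {(e,x1), (f,x1)}
  {e, f} × {x2} = {(e,x2), (f,x2)}
  {f} × {x1, x2} = {(f,x1), (f,x2)}
  {d, e, f} × {x1} = {(d,x1), (e,x1), (f,x1)}
  {d, e, f} × {x2} = {(d,x2), (e,x2), (f,x2)}
  {d, f} × {x1, x2} = {(d,x1), (d,x2), (f,x1), (f,x2)}
  {e, f} × {x1, x2} = {(e,x1), (e,x2), (f,x1), (f,x2)}
  {d, e, f} × {x1, x2} = {(d,x1), (d,x2), (e,x1), (e,x2), (f,x1), (f,x2)}
These 16 distinct sets form the basis B.
Close under arbitrary unions to get τ_{X×Y}; counting gives |τ_{X×Y}| = 36.


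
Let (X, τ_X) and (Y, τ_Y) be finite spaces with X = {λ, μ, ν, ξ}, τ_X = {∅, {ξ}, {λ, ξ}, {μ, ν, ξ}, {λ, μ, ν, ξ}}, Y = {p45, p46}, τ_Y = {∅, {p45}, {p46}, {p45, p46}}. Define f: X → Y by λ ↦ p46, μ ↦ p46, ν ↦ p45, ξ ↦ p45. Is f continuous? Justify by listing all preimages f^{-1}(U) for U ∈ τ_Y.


f is NOT continuous.

Compute f^{-1}(U) for each U ∈ τ_Y:
  U = ∅: f^{-1}(U) = ∅ ∈ τ_X ✓.
  U = {p45}: f^{-1}(U) = {ν, ξ} ∉ τ_X ✗.
  U = {p46}: f^{-1}(U) = {λ, μ} ∉ τ_X ✗.
  U = {p45, p46}: f^{-1}(U) = {λ, μ, ν, ξ} ∈ τ_X ✓.
Found U = {p45} with f^{-1}(U) = {ν, ξ} not in τ_X. Therefore f is NOT continuous.


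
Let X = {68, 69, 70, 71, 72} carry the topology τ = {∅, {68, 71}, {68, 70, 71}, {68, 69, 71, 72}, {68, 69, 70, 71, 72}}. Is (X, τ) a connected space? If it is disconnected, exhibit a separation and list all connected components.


(X, τ) is connected.

Find clopen sets (U ∈ τ with X ∖ U ∈ τ):
  U = ∅, X ∖ U = {68, 69, 70, 71, 72} — both open, so U is clopen.
  U = {68, 69, 70, 71, 72}, X ∖ U = ∅ — both open, so U is clopen.
Only trivial clopens (∅ and X) exist, so (X, τ) is connected.
Compute connected components by grouping points that agree on all clopens:
  component: {68, 69, 70, 71, 72}


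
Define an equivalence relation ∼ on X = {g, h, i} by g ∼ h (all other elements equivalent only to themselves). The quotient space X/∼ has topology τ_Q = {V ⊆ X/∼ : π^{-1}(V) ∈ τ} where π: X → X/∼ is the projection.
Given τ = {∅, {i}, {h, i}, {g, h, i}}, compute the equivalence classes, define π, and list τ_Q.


X/∼ = {[g=h], [i]}; |τ_Q| = 3.

Equivalence classes: [g=h], [i].
Quotient map π: X → X/∼ sends g ↦ [g=h], h ↦ [g=h], i ↦ [i].
For each subset V ⊆ X/∼, compute π^{-1}(V) ⊆ X and check whether π^{-1}(V) ∈ τ. V is open in τ_Q iff π^{-1}(V) ∈ τ.
  V = {}: π^{-1}(V) = ∅ ∈ τ ✓.
  V = {[g=h]}: π^{-1}(V) = {g, h} ∉ τ ✗.
  V = {[i]}: π^{-1}(V) = {i} ∈ τ ✓.
  V = {[g=h], [i]}: π^{-1}(V) = {g, h, i} ∈ τ ✓.
Open sets in the quotient: τ_Q = {{}, {[i]}, {[g=h], [i]}} (3 elements).


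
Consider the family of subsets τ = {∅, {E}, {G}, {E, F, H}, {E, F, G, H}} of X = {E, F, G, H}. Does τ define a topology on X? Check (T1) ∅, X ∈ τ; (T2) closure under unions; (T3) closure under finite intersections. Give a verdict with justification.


τ is NOT a topology on X.

Axiom (T1): ∅ ∈ τ? Yes; X ∈ τ? Yes.
Axiom (T2/T3): check pairwise unions and intersections of members of τ.
Counterexample for (T2): {E} ∪ {G} = {E, G} ∉ τ. Therefore τ is NOT a topology.


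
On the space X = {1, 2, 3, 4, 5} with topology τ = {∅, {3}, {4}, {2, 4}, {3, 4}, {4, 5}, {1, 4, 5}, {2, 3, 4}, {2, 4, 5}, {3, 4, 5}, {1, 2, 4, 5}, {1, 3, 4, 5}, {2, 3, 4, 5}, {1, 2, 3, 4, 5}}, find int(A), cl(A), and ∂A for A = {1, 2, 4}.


int(A) = {2, 4}, cl(A) = {1, 2, 4, 5}, ∂A = {1, 5}.

Closed sets in (X, τ) are complements of opens:
  closed(X, τ) = {∅, {1}, {2}, {3}, {1, 2}, {1, 3}, {1, 5}, {2, 3}, {1, 2, 3}, {1, 2, 5}, {1, 3, 5}, {1, 2, 3, 5}, {1, 2, 4, 5}, {1, 2, 3, 4, 5}}.
int(A) = ⋃ {U ∈ τ : U ⊆ A}. Opens contained in A: ∅, {4}, {2, 4}.
Taking the union of these: int(A) = {2, 4}.
cl(A) = ⋂ {C closed : A ⊆ C}. Closed sets containing A: {1, 2, 4, 5}, {1, 2, 3, 4, 5}.
Intersecting these: cl(A) = {1, 2, 4, 5}.
∂A = cl(A) ∖ int(A) = {1, 2, 4, 5} ∖ {2, 4} = {1, 5}.


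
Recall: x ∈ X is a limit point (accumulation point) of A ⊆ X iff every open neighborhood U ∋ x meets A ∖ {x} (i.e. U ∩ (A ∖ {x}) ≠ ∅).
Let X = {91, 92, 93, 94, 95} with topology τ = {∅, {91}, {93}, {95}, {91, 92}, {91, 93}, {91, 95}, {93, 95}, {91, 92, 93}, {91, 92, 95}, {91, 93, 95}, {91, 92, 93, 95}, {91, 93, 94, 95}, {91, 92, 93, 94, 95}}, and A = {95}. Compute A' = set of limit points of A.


A' = {94}

For each x ∈ X, list the open sets U ∈ τ with x ∈ U, then check whether U ∩ (A ∖ {x}) ≠ ∅ for every such U.
  x = 91: open {91} ∋ x has {91} ∩ (A ∖ {91}) = ∅, so x is NOT a limit point.
  x = 92: open {91, 92} ∋ x has {91, 92} ∩ (A ∖ {92}) = ∅, so x is NOT a limit point.
  x = 93: open {93} ∋ x has {93} ∩ (A ∖ {93}) = ∅, so x is NOT a limit point.
  x = 94: opens ∋ x are {91, 93, 94, 95}, {91, 92, 93, 94, 95}; each meets A ∖ {94}, so x IS a limit point.
  x = 95: open {95} ∋ x has {95} ∩ (A ∖ {95}) = ∅, so x is NOT a limit point.
Collecting: A' = {94}.


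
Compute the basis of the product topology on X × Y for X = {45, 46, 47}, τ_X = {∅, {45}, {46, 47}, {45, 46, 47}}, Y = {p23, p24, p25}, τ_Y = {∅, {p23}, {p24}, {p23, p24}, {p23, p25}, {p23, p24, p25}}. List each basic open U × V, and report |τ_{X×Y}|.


Basis B = {∅ × ∅, {45} × {p23}, {45} × {p24}, {45} × {p23, p24}, {45} × {p23, p25}, {46, 47} × {p23}, {46, 47} × {p24}, {45} × {p23, p24, p25}, {45, 46, 47} × {p23}, {45, 46, 47} × {p24}, {46, 47} × {p23, p24}, {46, 47} × {p23, p25}, {45, 46, 47} × {p23, p24}, {45, 46, 47} × {p23, p25}, {46, 47} × {p23, p24, p25}, {45, 46, 47} × {p23, p24, p25}}; |τ_{X×Y}| = 36.

Enumerate products U × V with U ∈ τ_X, V ∈ τ_Y (deduplicated):
  ∅ × ∅ = {} (∅)
  {45} × {p23} = {(45,p23)}
  {45} × {p24} = {(45,p24)}
  {45} × {p23, p24} = {(45,p23), (45,p24)}
  {45} × {p23, p25} = {(45,p23), (45,p25)}
  {46, 47} × {p23} = {(46,p23), (47,p23)}
  {46, 47} × {p24} = {(46,p24), (47,p24)}
  {45} × {p23, p24, p25} = {(45,p23), (45,p24), (45,p25)}
  {45, 46, 47} × {p23} = {(45,p23), (46,p23), (47,p23)}
  {45, 46, 47} × {p24} = {(45,p24), (46,p24), (47,p24)}
  {46, 47} × {p23, p24} = {(46,p23), (46,p24), (47,p23), (47,p24)}
  {46, 47} × {p23, p25} = {(46,p23), (46,p25), (47,p23), (47,p25)}
  {45, 46, 47} × {p23, p24} = {(45,p23), (45,p24), (46,p23), (46,p24), (47,p23), (47,p24)}
  {45, 46, 47} × {p23, p25} = {(45,p23), (45,p25), (46,p23), (46,p25), (47,p23), (47,p25)}
  {46, 47} × {p23, p24, p25} = {(46,p23), (46,p24), (46,p25), (47,p23), (47,p24), (47,p25)}
  {45, 46, 47} × {p23, p24, p25} = {(45,p23), (45,p24), (45,p25), (46,p23), (46,p24), (46,p25), (47,p23), (47,p24), (47,p25)}
These 16 distinct sets form the basis B.
Close under arbitrary unions to get τ_{X×Y}; counting gives |τ_{X×Y}| = 36.


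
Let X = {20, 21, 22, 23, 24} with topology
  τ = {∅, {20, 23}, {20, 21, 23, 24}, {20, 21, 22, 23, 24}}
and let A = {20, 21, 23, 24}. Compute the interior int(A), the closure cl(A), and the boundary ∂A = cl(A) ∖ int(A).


int(A) = {20, 21, 23, 24}, cl(A) = {20, 21, 22, 23, 24}, ∂A = {22}.

Closed sets in (X, τ) are complements of opens:
  closed(X, τ) = {∅, {22}, {21, 22, 24}, {20, 21, 22, 23, 24}}.
int(A) = ⋃ {U ∈ τ : U ⊆ A}. Opens contained in A: ∅, {20, 23}, {20, 21, 23, 24}.
Taking the union of these: int(A) = {20, 21, 23, 24}.
cl(A) = ⋂ {C closed : A ⊆ C}. Closed sets containing A: {20, 21, 22, 23, 24}.
Intersecting these: cl(A) = {20, 21, 22, 23, 24}.
∂A = cl(A) ∖ int(A) = {20, 21, 22, 23, 24} ∖ {20, 21, 23, 24} = {22}.


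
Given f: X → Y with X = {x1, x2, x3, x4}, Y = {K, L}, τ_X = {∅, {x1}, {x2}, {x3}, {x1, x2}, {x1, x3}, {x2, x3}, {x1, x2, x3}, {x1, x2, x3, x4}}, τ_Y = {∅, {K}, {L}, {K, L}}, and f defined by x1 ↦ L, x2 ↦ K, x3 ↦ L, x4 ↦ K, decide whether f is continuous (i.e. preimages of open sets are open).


f is NOT continuous.

Compute f^{-1}(U) for each U ∈ τ_Y:
  U = ∅: f^{-1}(U) = ∅ ∈ τ_X ✓.
  U = {K}: f^{-1}(U) = {x2, x4} ∉ τ_X ✗.
  U = {L}: f^{-1}(U) = {x1, x3} ∈ τ_X ✓.
  U = {K, L}: f^{-1}(U) = {x1, x2, x3, x4} ∈ τ_X ✓.
Found U = {K} with f^{-1}(U) = {x2, x4} not in τ_X. Therefore f is NOT continuous.


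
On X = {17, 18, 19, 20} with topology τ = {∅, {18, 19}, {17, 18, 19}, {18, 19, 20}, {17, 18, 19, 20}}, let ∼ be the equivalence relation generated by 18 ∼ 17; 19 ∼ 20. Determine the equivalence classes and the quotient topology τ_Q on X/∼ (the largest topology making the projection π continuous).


X/∼ = {[17=18], [19=20]}; |τ_Q| = 2.

Equivalence classes: [17=18], [19=20].
Quotient map π: X → X/∼ sends 17 ↦ [17=18], 18 ↦ [17=18], 19 ↦ [19=20], 20 ↦ [19=20].
For each subset V ⊆ X/∼, compute π^{-1}(V) ⊆ X and check whether π^{-1}(V) ∈ τ. V is open in τ_Q iff π^{-1}(V) ∈ τ.
  V = {}: π^{-1}(V) = ∅ ∈ τ ✓.
  V = {[17=18]}: π^{-1}(V) = {17, 18} ∉ τ ✗.
  V = {[19=20]}: π^{-1}(V) = {19, 20} ∉ τ ✗.
  V = {[17=18], [19=20]}: π^{-1}(V) = {17, 18, 19, 20} ∈ τ ✓.
Open sets in the quotient: τ_Q = {{}, {[17=18], [19=20]}} (2 elements).


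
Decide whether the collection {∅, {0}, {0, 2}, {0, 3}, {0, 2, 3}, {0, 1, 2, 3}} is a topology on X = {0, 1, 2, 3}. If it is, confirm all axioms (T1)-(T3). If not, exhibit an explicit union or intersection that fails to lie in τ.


τ IS a topology on X.

Axiom (T1): ∅ ∈ τ? Yes; X ∈ τ? Yes.
Axiom (T2/T3): check pairwise unions and intersections of members of τ.
All pairwise intersections and unions checked — each lies in τ. Therefore τ satisfies (T1), (T2), (T3): it IS a topology on X.


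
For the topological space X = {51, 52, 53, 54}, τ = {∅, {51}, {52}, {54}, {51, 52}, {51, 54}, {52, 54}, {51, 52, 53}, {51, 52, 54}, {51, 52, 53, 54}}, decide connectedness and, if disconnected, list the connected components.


(X, τ) is disconnected; components = [{54}, {51, 52, 53}].

Find clopen sets (U ∈ τ with X ∖ U ∈ τ):
  U = ∅, X ∖ U = {51, 52, 53, 54} — both open, so U is clopen.
  U = {54}, X ∖ U = {51, 52, 53} — both open, so U is clopen.
  U = {51, 52, 53}, X ∖ U = {54} — both open, so U is clopen.
  U = {51, 52, 53, 54}, X ∖ U = ∅ — both open, so U is clopen.
Nontrivial clopen(s) exist: e.g. {54}. So (X, τ) is disconnected.
Compute connected components by grouping points that agree on all clopens:
  component: {54}
  component: {51, 52, 53}


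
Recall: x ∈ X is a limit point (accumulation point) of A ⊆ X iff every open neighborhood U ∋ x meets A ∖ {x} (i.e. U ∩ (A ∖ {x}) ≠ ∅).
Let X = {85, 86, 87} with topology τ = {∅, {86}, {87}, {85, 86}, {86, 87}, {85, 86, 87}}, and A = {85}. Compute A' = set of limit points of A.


A' = ∅

For each x ∈ X, list the open sets U ∈ τ with x ∈ U, then check whether U ∩ (A ∖ {x}) ≠ ∅ for every such U.
  x = 85: open {85, 86} ∋ x has {85, 86} ∩ (A ∖ {85}) = ∅, so x is NOT a limit point.
  x = 86: open {86} ∋ x has {86} ∩ (A ∖ {86}) = ∅, so x is NOT a limit point.
  x = 87: open {87} ∋ x has {87} ∩ (A ∖ {87}) = ∅, so x is NOT a limit point.
Collecting: A' = ∅.


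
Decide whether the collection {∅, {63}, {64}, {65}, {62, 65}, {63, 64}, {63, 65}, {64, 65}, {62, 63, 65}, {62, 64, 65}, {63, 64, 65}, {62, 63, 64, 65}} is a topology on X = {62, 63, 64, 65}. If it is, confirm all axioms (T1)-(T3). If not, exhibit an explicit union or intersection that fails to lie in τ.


τ IS a topology on X.

Axiom (T1): ∅ ∈ τ? Yes; X ∈ τ? Yes.
Axiom (T2/T3): check pairwise unions and intersections of members of τ.
All pairwise intersections and unions checked — each lies in τ. Therefore τ satisfies (T1), (T2), (T3): it IS a topology on X.


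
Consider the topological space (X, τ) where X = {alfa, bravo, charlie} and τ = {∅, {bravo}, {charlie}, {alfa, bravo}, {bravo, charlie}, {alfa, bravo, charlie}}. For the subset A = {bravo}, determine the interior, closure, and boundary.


int(A) = {bravo}, cl(A) = {alfa, bravo}, ∂A = {alfa}.

Closed sets in (X, τ) are complements of opens:
  closed(X, τ) = {∅, {alfa}, {charlie}, {alfa, bravo}, {alfa, charlie}, {alfa, bravo, charlie}}.
int(A) = ⋃ {U ∈ τ : U ⊆ A}. Opens contained in A: ∅, {bravo}.
Taking the union of these: int(A) = {bravo}.
cl(A) = ⋂ {C closed : A ⊆ C}. Closed sets containing A: {alfa, bravo}, {alfa, bravo, charlie}.
Intersecting these: cl(A) = {alfa, bravo}.
∂A = cl(A) ∖ int(A) = {alfa, bravo} ∖ {bravo} = {alfa}.


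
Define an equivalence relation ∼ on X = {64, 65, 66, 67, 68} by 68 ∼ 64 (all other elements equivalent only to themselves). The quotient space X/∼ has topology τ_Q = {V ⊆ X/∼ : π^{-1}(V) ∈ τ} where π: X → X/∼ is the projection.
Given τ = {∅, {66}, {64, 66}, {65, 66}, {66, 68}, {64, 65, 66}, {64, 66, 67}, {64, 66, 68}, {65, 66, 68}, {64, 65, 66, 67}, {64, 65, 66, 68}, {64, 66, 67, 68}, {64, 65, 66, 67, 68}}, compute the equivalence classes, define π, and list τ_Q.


X/∼ = {[64=68], [65], [66], [67]}; |τ_Q| = 7.

Equivalence classes: [64=68], [65], [66], [67].
Quotient map π: X → X/∼ sends 64 ↦ [64=68], 65 ↦ [65], 66 ↦ [66], 67 ↦ [67], 68 ↦ [64=68].
For each subset V ⊆ X/∼, compute π^{-1}(V) ⊆ X and check whether π^{-1}(V) ∈ τ. V is open in τ_Q iff π^{-1}(V) ∈ τ.
  V = {}: π^{-1}(V) = ∅ ∈ τ ✓.
  V = {[64=68]}: π^{-1}(V) = {64, 68} ∉ τ ✗.
  V = {[65]}: π^{-1}(V) = {65} ∉ τ ✗.
  V = {[64=68], [65]}: π^{-1}(V) = {64, 65, 68} ∉ τ ✗.
  V = {[66]}: π^{-1}(V) = {66} ∈ τ ✓.
  V = {[64=68], [66]}: π^{-1}(V) = {64, 66, 68} ∈ τ ✓.
  V = {[65], [66]}: π^{-1}(V) = {65, 66} ∈ τ ✓.
  V = {[64=68], [65], [66]}: π^{-1}(V) = {64, 65, 66, 68} ∈ τ ✓.
  V = {[67]}: π^{-1}(V) = {67} ∉ τ ✗.
  V = {[64=68], [67]}: π^{-1}(V) = {64, 67, 68} ∉ τ ✗.
  V = {[65], [67]}: π^{-1}(V) = {65, 67} ∉ τ ✗.
  V = {[64=68], [65], [67]}: π^{-1}(V) = {64, 65, 67, 68} ∉ τ ✗.
  V = {[66], [67]}: π^{-1}(V) = {66, 67} ∉ τ ✗.
  V = {[64=68], [66], [67]}: π^{-1}(V) = {64, 66, 67, 68} ∈ τ ✓.
  V = {[65], [66], [67]}: π^{-1}(V) = {65, 66, 67} ∉ τ ✗.
  V = {[64=68], [65], [66], [67]}: π^{-1}(V) = {64, 65, 66, 67, 68} ∈ τ ✓.
Open sets in the quotient: τ_Q = {{}, {[66]}, {[64=68], [66]}, {[65], [66]}, {[64=68], [65], [66]}, {[64=68], [66], [67]}, {[64=68], [65], [66], [67]}} (7 elements).


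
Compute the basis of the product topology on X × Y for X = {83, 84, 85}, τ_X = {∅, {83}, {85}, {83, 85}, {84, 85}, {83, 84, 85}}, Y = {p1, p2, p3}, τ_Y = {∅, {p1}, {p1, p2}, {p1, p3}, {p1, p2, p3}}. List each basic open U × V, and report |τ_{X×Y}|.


Basis B = {∅ × ∅, {83} × {p1}, {85} × {p1}, {83} × {p1, p2}, {83} × {p1, p3}, {83, 85} × {p1}, {84, 85} × {p1}, {85} × {p1, p2}, {85} × {p1, p3}, {83} × {p1, p2, p3}, {83, 84, 85} × {p1}, {85} × {p1, p2, p3}, {83, 85} × {p1, p2}, {83, 85} × {p1, p3}, {84, 85} × {p1, p2}, {84, 85} × {p1, p3}, {83, 85} × {p1, p2, p3}, {83, 84, 85} × {p1, p2}, {83, 84, 85} × {p1, p3}, {84, 85} × {p1, p2, p3}, {83, 84, 85} × {p1, p2, p3}}; |τ_{X×Y}| = 70.

Enumerate products U × V with U ∈ τ_X, V ∈ τ_Y (deduplicated):
  ∅ × ∅ = {} (∅)
  {83} × {p1} = {(83,p1)}
  {85} × {p1} = {(85,p1)}
  {83} × {p1, p2} = {(83,p1), (83,p2)}
  {83} × {p1, p3} = {(83,p1), (83,p3)}
  {83, 85} × {p1} = {(83,p1), (85,p1)}
  {84, 85} × {p1} = {(84,p1), (85,p1)}
  {85} × {p1, p2} = {(85,p1), (85,p2)}
  {85} × {p1, p3} = {(85,p1), (85,p3)}
  {83} × {p1, p2, p3} = {(83,p1), (83,p2), (83,p3)}
  {83, 84, 85} × {p1} = {(83,p1), (84,p1), (85,p1)}
  {85} × {p1, p2, p3} = {(85,p1), (85,p2), (85,p3)}
  {83, 85} × {p1, p2} = {(83,p1), (83,p2), (85,p1), (85,p2)}
  {83, 85} × {p1, p3} = {(83,p1), (83,p3), (85,p1), (85,p3)}
  {84, 85} × {p1, p2} = {(84,p1), (84,p2), (85,p1), (85,p2)}
  {84, 85} × {p1, p3} = {(84,p1), (84,p3), (85,p1), (85,p3)}
  {83, 85} × {p1, p2, p3} = {(83,p1), (83,p2), (83,p3), (85,p1), (85,p2), (85,p3)}
  {83, 84, 85} × {p1, p2} = {(83,p1), (83,p2), (84,p1), (84,p2), (85,p1), (85,p2)}
  {83, 84, 85} × {p1, p3} = {(83,p1), (83,p3), (84,p1), (84,p3), (85,p1), (85,p3)}
  {84, 85} × {p1, p2, p3} = {(84,p1), (84,p2), (84,p3), (85,p1), (85,p2), (85,p3)}
  {83, 84, 85} × {p1, p2, p3} = {(83,p1), (83,p2), (83,p3), (84,p1), (84,p2), (84,p3), (85,p1), (85,p2), (85,p3)}
These 21 distinct sets form the basis B.
Close under arbitrary unions to get τ_{X×Y}; counting gives |τ_{X×Y}| = 70.


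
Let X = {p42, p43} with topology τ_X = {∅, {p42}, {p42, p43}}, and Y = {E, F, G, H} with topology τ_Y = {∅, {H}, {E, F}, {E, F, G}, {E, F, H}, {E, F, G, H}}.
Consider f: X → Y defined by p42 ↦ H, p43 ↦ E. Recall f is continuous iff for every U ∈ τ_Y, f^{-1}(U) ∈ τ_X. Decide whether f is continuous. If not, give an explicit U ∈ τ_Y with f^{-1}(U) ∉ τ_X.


f is NOT continuous.

Compute f^{-1}(U) for each U ∈ τ_Y:
  U = ∅: f^{-1}(U) = ∅ ∈ τ_X ✓.
  U = {H}: f^{-1}(U) = {p42} ∈ τ_X ✓.
  U = {E, F}: f^{-1}(U) = {p43} ∉ τ_X ✗.
  U = {E, F, G}: f^{-1}(U) = {p43} ∉ τ_X ✗.
  U = {E, F, H}: f^{-1}(U) = {p42, p43} ∈ τ_X ✓.
  U = {E, F, G, H}: f^{-1}(U) = {p42, p43} ∈ τ_X ✓.
Found U = {E, F} with f^{-1}(U) = {p43} not in τ_X. Therefore f is NOT continuous.


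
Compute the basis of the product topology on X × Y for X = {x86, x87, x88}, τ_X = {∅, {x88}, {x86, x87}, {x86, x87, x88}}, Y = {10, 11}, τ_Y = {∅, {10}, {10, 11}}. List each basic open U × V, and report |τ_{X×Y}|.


Basis B = {∅ × ∅, {x88} × {10}, {x86, x87} × {10}, {x88} × {10, 11}, {x86, x87, x88} × {10}, {x86, x87} × {10, 11}, {x86, x87, x88} × {10, 11}}; |τ_{X×Y}| = 9.

Enumerate products U × V with U ∈ τ_X, V ∈ τ_Y (deduplicated):
  ∅ × ∅ = {} (∅)
  {x88} × {10} = {(x88,10)}
  {x86, x87} × {10} = {(x86,10), (x87,10)}
  {x88} × {10, 11} = {(x88,10), (x88,11)}
  {x86, x87, x88} × {10} = {(x86,10), (x87,10), (x88,10)}
  {x86, x87} × {10, 11} = {(x86,10), (x86,11), (x87,10), (x87,11)}
  {x86, x87, x88} × {10, 11} = {(x86,10), (x86,11), (x87,10), (x87,11), (x88,10), (x88,11)}
These 7 distinct sets form the basis B.
Close under arbitrary unions to get τ_{X×Y}; counting gives |τ_{X×Y}| = 9.


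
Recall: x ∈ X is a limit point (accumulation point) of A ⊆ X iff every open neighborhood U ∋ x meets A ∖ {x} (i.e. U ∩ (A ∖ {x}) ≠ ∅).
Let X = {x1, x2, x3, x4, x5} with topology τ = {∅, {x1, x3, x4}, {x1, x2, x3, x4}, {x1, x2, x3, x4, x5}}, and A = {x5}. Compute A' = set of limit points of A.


A' = ∅

For each x ∈ X, list the open sets U ∈ τ with x ∈ U, then check whether U ∩ (A ∖ {x}) ≠ ∅ for every such U.
  x = x1: open {x1, x3, x4} ∋ x has {x1, x3, x4} ∩ (A ∖ {x1}) = ∅, so x is NOT a limit point.
  x = x2: open {x1, x2, x3, x4} ∋ x has {x1, x2, x3, x4} ∩ (A ∖ {x2}) = ∅, so x is NOT a limit point.
  x = x3: open {x1, x3, x4} ∋ x has {x1, x3, x4} ∩ (A ∖ {x3}) = ∅, so x is NOT a limit point.
  x = x4: open {x1, x3, x4} ∋ x has {x1, x3, x4} ∩ (A ∖ {x4}) = ∅, so x is NOT a limit point.
  x = x5: open {x1, x2, x3, x4, x5} ∋ x has {x1, x2, x3, x4, x5} ∩ (A ∖ {x5}) = ∅, so x is NOT a limit point.
Collecting: A' = ∅.


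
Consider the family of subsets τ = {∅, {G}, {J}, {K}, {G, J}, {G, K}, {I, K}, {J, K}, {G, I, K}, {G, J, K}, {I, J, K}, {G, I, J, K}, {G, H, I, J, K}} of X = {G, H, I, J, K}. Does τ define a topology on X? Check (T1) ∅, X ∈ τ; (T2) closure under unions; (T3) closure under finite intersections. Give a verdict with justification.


τ IS a topology on X.

Axiom (T1): ∅ ∈ τ? Yes; X ∈ τ? Yes.
Axiom (T2/T3): check pairwise unions and intersections of members of τ.
All pairwise intersections and unions checked — each lies in τ. Therefore τ satisfies (T1), (T2), (T3): it IS a topology on X.


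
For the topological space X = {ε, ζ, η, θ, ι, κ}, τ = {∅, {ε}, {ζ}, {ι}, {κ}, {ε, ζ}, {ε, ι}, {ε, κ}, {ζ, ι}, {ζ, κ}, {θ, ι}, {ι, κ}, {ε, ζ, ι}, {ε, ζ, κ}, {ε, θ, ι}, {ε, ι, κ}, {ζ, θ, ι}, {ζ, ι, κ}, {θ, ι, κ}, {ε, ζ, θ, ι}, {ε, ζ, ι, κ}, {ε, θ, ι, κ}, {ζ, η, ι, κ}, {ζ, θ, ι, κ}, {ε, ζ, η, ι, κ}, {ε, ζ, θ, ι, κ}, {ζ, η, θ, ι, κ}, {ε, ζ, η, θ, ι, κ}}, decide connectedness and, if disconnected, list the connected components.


(X, τ) is disconnected; components = [{ε}, {ζ, η, θ, ι, κ}].

Find clopen sets (U ∈ τ with X ∖ U ∈ τ):
  U = ∅, X ∖ U = {ε, ζ, η, θ, ι, κ} — both open, so U is clopen.
  U = {ε}, X ∖ U = {ζ, η, θ, ι, κ} — both open, so U is clopen.
  U = {ζ, η, θ, ι, κ}, X ∖ U = {ε} — both open, so U is clopen.
  U = {ε, ζ, η, θ, ι, κ}, X ∖ U = ∅ — both open, so U is clopen.
Nontrivial clopen(s) exist: e.g. {ε}. So (X, τ) is disconnected.
Compute connected components by grouping points that agree on all clopens:
  component: {ε}
  component: {ζ, η, θ, ι, κ}


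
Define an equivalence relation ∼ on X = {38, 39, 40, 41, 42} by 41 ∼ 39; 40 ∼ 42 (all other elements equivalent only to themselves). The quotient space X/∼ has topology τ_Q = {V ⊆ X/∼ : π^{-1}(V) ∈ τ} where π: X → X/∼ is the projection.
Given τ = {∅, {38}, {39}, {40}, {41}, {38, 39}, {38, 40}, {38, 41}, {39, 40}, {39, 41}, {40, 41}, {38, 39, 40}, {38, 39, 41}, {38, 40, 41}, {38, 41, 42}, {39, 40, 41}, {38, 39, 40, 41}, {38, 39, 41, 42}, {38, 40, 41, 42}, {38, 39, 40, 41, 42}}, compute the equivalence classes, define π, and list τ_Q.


X/∼ = {[38], [39=41], [40=42]}; |τ_Q| = 5.

Equivalence classes: [38], [39=41], [40=42].
Quotient map π: X → X/∼ sends 38 ↦ [38], 39 ↦ [39=41], 40 ↦ [40=42], 41 ↦ [39=41], 42 ↦ [40=42].
For each subset V ⊆ X/∼, compute π^{-1}(V) ⊆ X and check whether π^{-1}(V) ∈ τ. V is open in τ_Q iff π^{-1}(V) ∈ τ.
  V = {}: π^{-1}(V) = ∅ ∈ τ ✓.
  V = {[38]}: π^{-1}(V) = {38} ∈ τ ✓.
  V = {[39=41]}: π^{-1}(V) = {39, 41} ∈ τ ✓.
  V = {[38], [39=41]}: π^{-1}(V) = {38, 39, 41} ∈ τ ✓.
  V = {[40=42]}: π^{-1}(V) = {40, 42} ∉ τ ✗.
  V = {[38], [40=42]}: π^{-1}(V) = {38, 40, 42} ∉ τ ✗.
  V = {[39=41], [40=42]}: π^{-1}(V) = {39, 40, 41, 42} ∉ τ ✗.
  V = {[38], [39=41], [40=42]}: π^{-1}(V) = {38, 39, 40, 41, 42} ∈ τ ✓.
Open sets in the quotient: τ_Q = {{}, {[38]}, {[39=41]}, {[38], [39=41]}, {[38], [39=41], [40=42]}} (5 elements).


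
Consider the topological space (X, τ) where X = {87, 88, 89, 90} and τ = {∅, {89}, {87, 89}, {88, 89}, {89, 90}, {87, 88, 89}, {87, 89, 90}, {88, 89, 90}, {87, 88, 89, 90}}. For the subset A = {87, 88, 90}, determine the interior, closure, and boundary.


int(A) = ∅, cl(A) = {87, 88, 90}, ∂A = {87, 88, 90}.

Closed sets in (X, τ) are complements of opens:
  closed(X, τ) = {∅, {87}, {88}, {90}, {87, 88}, {87, 90}, {88, 90}, {87, 88, 90}, {87, 88, 89, 90}}.
int(A) = ⋃ {U ∈ τ : U ⊆ A}. Opens contained in A: ∅.
Taking the union of these: int(A) = ∅.
cl(A) = ⋂ {C closed : A ⊆ C}. Closed sets containing A: {87, 88, 90}, {87, 88, 89, 90}.
Intersecting these: cl(A) = {87, 88, 90}.
∂A = cl(A) ∖ int(A) = {87, 88, 90} ∖ ∅ = {87, 88, 90}.


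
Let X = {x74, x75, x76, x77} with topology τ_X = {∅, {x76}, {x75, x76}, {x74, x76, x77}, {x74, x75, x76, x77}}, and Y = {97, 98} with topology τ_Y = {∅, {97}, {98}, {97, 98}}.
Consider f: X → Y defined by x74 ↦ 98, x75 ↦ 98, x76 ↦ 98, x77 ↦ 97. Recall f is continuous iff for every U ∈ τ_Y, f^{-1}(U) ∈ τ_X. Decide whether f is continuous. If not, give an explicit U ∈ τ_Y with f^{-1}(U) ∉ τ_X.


f is NOT continuous.

Compute f^{-1}(U) for each U ∈ τ_Y:
  U = ∅: f^{-1}(U) = ∅ ∈ τ_X ✓.
  U = {97}: f^{-1}(U) = {x77} ∉ τ_X ✗.
  U = {98}: f^{-1}(U) = {x74, x75, x76} ∉ τ_X ✗.
  U = {97, 98}: f^{-1}(U) = {x74, x75, x76, x77} ∈ τ_X ✓.
Found U = {97} with f^{-1}(U) = {x77} not in τ_X. Therefore f is NOT continuous.


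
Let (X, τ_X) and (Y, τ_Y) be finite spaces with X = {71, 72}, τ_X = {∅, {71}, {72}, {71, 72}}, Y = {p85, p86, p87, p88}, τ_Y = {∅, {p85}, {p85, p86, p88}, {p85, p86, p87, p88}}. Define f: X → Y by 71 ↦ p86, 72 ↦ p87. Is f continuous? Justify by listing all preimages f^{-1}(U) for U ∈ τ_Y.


f IS continuous.

Compute f^{-1}(U) for each U ∈ τ_Y:
  U = ∅: f^{-1}(U) = ∅ ∈ τ_X ✓.
  U = {p85}: f^{-1}(U) = ∅ ∈ τ_X ✓.
  U = {p85, p86, p88}: f^{-1}(U) = {71} ∈ τ_X ✓.
  U = {p85, p86, p87, p88}: f^{-1}(U) = {71, 72} ∈ τ_X ✓.
Every preimage lies in τ_X, so f IS continuous.


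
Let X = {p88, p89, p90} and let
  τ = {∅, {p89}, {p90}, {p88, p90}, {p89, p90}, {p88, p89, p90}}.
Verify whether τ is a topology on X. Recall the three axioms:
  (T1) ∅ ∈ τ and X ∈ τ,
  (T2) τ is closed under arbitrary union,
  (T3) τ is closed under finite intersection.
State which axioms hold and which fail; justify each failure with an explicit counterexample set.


τ IS a topology on X.

Axiom (T1): ∅ ∈ τ? Yes; X ∈ τ? Yes.
Axiom (T2/T3): check pairwise unions and intersections of members of τ.
All pairwise intersections and unions checked — each lies in τ. Therefore τ satisfies (T1), (T2), (T3): it IS a topology on X.


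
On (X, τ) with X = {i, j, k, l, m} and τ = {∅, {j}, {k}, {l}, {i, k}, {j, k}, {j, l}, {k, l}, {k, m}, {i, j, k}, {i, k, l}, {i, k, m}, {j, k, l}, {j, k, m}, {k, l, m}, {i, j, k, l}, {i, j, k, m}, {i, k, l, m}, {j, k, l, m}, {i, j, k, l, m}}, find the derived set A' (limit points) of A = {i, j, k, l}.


A' = {i, m}

For each x ∈ X, list the open sets U ∈ τ with x ∈ U, then check whether U ∩ (A ∖ {x}) ≠ ∅ for every such U.
  x = i: opens ∋ x are {i, k}, {i, j, k}, {i, k, l}, {i, k, m}, {i, j, k, l}, {i, j, k, m}, {i, k, l, m}, {i, j, k, l, m}; each meets A ∖ {i}, so x IS a limit point.
  x = j: open {j} ∋ x has {j} ∩ (A ∖ {j}) = ∅, so x is NOT a limit point.
  x = k: open {k} ∋ x has {k} ∩ (A ∖ {k}) = ∅, so x is NOT a limit point.
  x = l: open {l} ∋ x has {l} ∩ (A ∖ {l}) = ∅, so x is NOT a limit point.
  x = m: opens ∋ x are {k, m}, {i, k, m}, {j, k, m}, {k, l, m}, {i, j, k, m}, {i, k, l, m}, {j, k, l, m}, {i, j, k, l, m}; each meets A ∖ {m}, so x IS a limit point.
Collecting: A' = {i, m}.


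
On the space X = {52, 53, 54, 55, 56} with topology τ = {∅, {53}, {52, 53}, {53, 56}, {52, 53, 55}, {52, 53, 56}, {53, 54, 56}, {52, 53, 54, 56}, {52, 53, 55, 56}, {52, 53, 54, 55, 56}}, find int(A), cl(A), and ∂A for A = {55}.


int(A) = ∅, cl(A) = {55}, ∂A = {55}.

Closed sets in (X, τ) are complements of opens:
  closed(X, τ) = {∅, {54}, {55}, {52, 55}, {54, 55}, {54, 56}, {52, 54, 55}, {54, 55, 56}, {52, 54, 55, 56}, {52, 53, 54, 55, 56}}.
int(A) = ⋃ {U ∈ τ : U ⊆ A}. Opens contained in A: ∅.
Taking the union of these: int(A) = ∅.
cl(A) = ⋂ {C closed : A ⊆ C}. Closed sets containing A: {55}, {52, 55}, {54, 55}, {52, 54, 55}, {54, 55, 56}, {52, 54, 55, 56}, {52, 53, 54, 55, 56}.
Intersecting these: cl(A) = {55}.
∂A = cl(A) ∖ int(A) = {55} ∖ ∅ = {55}.


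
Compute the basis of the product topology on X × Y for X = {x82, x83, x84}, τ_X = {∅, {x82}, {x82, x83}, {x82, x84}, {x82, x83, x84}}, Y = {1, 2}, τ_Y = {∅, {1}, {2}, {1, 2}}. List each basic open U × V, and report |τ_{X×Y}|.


Basis B = {∅ × ∅, {x82} × {1}, {x82} × {2}, {x82} × {1, 2}, {x82, x83} × {1}, {x82, x84} × {1}, {x82, x83} × {2}, {x82, x84} × {2}, {x82, x83, x84} × {1}, {x82, x83, x84} × {2}, {x82, x83} × {1, 2}, {x82, x84} × {1, 2}, {x82, x83, x84} × {1, 2}}; |τ_{X×Y}| = 25.

Enumerate products U × V with U ∈ τ_X, V ∈ τ_Y (deduplicated):
  ∅ × ∅ = {} (∅)
  {x82} × {1} = {(x82,1)}
  {x82} × {2} = {(x82,2)}
  {x82} × {1, 2} = {(x82,1), (x82,2)}
  {x82, x83} × {1} = {(x82,1), (x83,1)}
  {x82, x84} × {1} = {(x82,1), (x84,1)}
  {x82, x83} × {2} = {(x82,2), (x83,2)}
  {x82, x84} × {2} = {(x82,2), (x84,2)}
  {x82, x83, x84} × {1} = {(x82,1), (x83,1), (x84,1)}
  {x82, x83, x84} × {2} = {(x82,2), (x83,2), (x84,2)}
  {x82, x83} × {1, 2} = {(x82,1), (x82,2), (x83,1), (x83,2)}
  {x82, x84} × {1, 2} = {(x82,1), (x82,2), (x84,1), (x84,2)}
  {x82, x83, x84} × {1, 2} = {(x82,1), (x82,2), (x83,1), (x83,2), (x84,1), (x84,2)}
These 13 distinct sets form the basis B.
Close under arbitrary unions to get τ_{X×Y}; counting gives |τ_{X×Y}| = 25.


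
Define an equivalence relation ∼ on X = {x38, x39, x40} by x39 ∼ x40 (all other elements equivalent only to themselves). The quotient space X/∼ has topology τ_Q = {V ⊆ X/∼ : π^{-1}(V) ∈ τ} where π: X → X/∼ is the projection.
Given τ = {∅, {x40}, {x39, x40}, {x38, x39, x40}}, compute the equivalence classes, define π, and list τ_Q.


X/∼ = {[x38], [x39=x40]}; |τ_Q| = 3.

Equivalence classes: [x38], [x39=x40].
Quotient map π: X → X/∼ sends x38 ↦ [x38], x39 ↦ [x39=x40], x40 ↦ [x39=x40].
For each subset V ⊆ X/∼, compute π^{-1}(V) ⊆ X and check whether π^{-1}(V) ∈ τ. V is open in τ_Q iff π^{-1}(V) ∈ τ.
  V = {}: π^{-1}(V) = ∅ ∈ τ ✓.
  V = {[x38]}: π^{-1}(V) = {x38} ∉ τ ✗.
  V = {[x39=x40]}: π^{-1}(V) = {x39, x40} ∈ τ ✓.
  V = {[x38], [x39=x40]}: π^{-1}(V) = {x38, x39, x40} ∈ τ ✓.
Open sets in the quotient: τ_Q = {{}, {[x39=x40]}, {[x38], [x39=x40]}} (3 elements).


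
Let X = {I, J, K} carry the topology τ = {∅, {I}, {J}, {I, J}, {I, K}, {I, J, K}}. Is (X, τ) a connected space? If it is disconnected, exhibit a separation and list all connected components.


(X, τ) is disconnected; components = [{J}, {I, K}].

Find clopen sets (U ∈ τ with X ∖ U ∈ τ):
  U = ∅, X ∖ U = {I, J, K} — both open, so U is clopen.
  U = {J}, X ∖ U = {I, K} — both open, so U is clopen.
  U = {I, K}, X ∖ U = {J} — both open, so U is clopen.
  U = {I, J, K}, X ∖ U = ∅ — both open, so U is clopen.
Nontrivial clopen(s) exist: e.g. {I, K}. So (X, τ) is disconnected.
Compute connected components by grouping points that agree on all clopens:
  component: {J}
  component: {I, K}


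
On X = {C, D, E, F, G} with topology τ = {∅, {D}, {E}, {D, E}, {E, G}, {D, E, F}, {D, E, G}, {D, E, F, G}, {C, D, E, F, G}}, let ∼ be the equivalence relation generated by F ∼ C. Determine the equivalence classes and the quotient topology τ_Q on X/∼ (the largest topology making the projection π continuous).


X/∼ = {[C=F], [D], [E], [G]}; |τ_Q| = 7.

Equivalence classes: [C=F], [D], [E], [G].
Quotient map π: X → X/∼ sends C ↦ [C=F], D ↦ [D], E ↦ [E], F ↦ [C=F], G ↦ [G].
For each subset V ⊆ X/∼, compute π^{-1}(V) ⊆ X and check whether π^{-1}(V) ∈ τ. V is open in τ_Q iff π^{-1}(V) ∈ τ.
  V = {}: π^{-1}(V) = ∅ ∈ τ ✓.
  V = {[C=F]}: π^{-1}(V) = {C, F} ∉ τ ✗.
  V = {[D]}: π^{-1}(V) = {D} ∈ τ ✓.
  V = {[C=F], [D]}: π^{-1}(V) = {C, D, F} ∉ τ ✗.
  V = {[E]}: π^{-1}(V) = {E} ∈ τ ✓.
  V = {[C=F], [E]}: π^{-1}(V) = {C, E, F} ∉ τ ✗.
  V = {[D], [E]}: π^{-1}(V) = {D, E} ∈ τ ✓.
  V = {[C=F], [D], [E]}: π^{-1}(V) = {C, D, E, F} ∉ τ ✗.
  V = {[G]}: π^{-1}(V) = {G} ∉ τ ✗.
  V = {[C=F], [G]}: π^{-1}(V) = {C, F, G} ∉ τ ✗.
  V = {[D], [G]}: π^{-1}(V) = {D, G} ∉ τ ✗.
  V = {[C=F], [D], [G]}: π^{-1}(V) = {C, D, F, G} ∉ τ ✗.
  V = {[E], [G]}: π^{-1}(V) = {E, G} ∈ τ ✓.
  V = {[C=F], [E], [G]}: π^{-1}(V) = {C, E, F, G} ∉ τ ✗.
  V = {[D], [E], [G]}: π^{-1}(V) = {D, E, G} ∈ τ ✓.
  V = {[C=F], [D], [E], [G]}: π^{-1}(V) = {C, D, E, F, G} ∈ τ ✓.
Open sets in the quotient: τ_Q = {{}, {[D]}, {[E]}, {[D], [E]}, {[E], [G]}, {[D], [E], [G]}, {[C=F], [D], [E], [G]}} (7 elements).


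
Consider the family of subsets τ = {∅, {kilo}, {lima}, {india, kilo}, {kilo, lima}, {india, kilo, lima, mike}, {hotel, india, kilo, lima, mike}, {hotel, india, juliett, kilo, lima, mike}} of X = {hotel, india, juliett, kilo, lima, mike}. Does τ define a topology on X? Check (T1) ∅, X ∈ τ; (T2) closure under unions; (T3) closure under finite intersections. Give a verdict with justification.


τ is NOT a topology on X.

Axiom (T1): ∅ ∈ τ? Yes; X ∈ τ? Yes.
Axiom (T2/T3): check pairwise unions and intersections of members of τ.
Counterexample for (T2): {lima} ∪ {india, kilo} = {india, kilo, lima} ∉ τ. Therefore τ is NOT a topology.


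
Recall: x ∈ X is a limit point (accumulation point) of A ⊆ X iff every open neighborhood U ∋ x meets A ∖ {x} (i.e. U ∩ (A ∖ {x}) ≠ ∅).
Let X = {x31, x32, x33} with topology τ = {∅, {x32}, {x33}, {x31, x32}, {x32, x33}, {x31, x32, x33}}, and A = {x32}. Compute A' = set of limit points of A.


A' = {x31}

For each x ∈ X, list the open sets U ∈ τ with x ∈ U, then check whether U ∩ (A ∖ {x}) ≠ ∅ for every such U.
  x = x31: opens ∋ x are {x31, x32}, {x31, x32, x33}; each meets A ∖ {x31}, so x IS a limit point.
  x = x32: open {x32} ∋ x has {x32} ∩ (A ∖ {x32}) = ∅, so x is NOT a limit point.
  x = x33: open {x33} ∋ x has {x33} ∩ (A ∖ {x33}) = ∅, so x is NOT a limit point.
Collecting: A' = {x31}.


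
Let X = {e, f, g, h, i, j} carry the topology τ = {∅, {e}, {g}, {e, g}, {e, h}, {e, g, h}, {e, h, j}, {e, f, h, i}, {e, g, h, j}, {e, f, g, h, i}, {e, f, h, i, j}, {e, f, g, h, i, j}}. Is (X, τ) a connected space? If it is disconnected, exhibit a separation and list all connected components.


(X, τ) is disconnected; components = [{g}, {e, f, h, i, j}].

Find clopen sets (U ∈ τ with X ∖ U ∈ τ):
  U = ∅, X ∖ U = {e, f, g, h, i, j} — both open, so U is clopen.
  U = {g}, X ∖ U = {e, f, h, i, j} — both open, so U is clopen.
  U = {e, f, h, i, j}, X ∖ U = {g} — both open, so U is clopen.
  U = {e, f, g, h, i, j}, X ∖ U = ∅ — both open, so U is clopen.
Nontrivial clopen(s) exist: e.g. {e, f, h, i, j}. So (X, τ) is disconnected.
Compute connected components by grouping points that agree on all clopens:
  component: {g}
  component: {e, f, h, i, j}


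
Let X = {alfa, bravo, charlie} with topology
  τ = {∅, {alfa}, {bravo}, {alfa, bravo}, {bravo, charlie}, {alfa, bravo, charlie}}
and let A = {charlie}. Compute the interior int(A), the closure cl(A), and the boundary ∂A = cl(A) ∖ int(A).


int(A) = ∅, cl(A) = {charlie}, ∂A = {charlie}.

Closed sets in (X, τ) are complements of opens:
  closed(X, τ) = {∅, {alfa}, {charlie}, {alfa, charlie}, {bravo, charlie}, {alfa, bravo, charlie}}.
int(A) = ⋃ {U ∈ τ : U ⊆ A}. Opens contained in A: ∅.
Taking the union of these: int(A) = ∅.
cl(A) = ⋂ {C closed : A ⊆ C}. Closed sets containing A: {charlie}, {alfa, charlie}, {bravo, charlie}, {alfa, bravo, charlie}.
Intersecting these: cl(A) = {charlie}.
∂A = cl(A) ∖ int(A) = {charlie} ∖ ∅ = {charlie}.


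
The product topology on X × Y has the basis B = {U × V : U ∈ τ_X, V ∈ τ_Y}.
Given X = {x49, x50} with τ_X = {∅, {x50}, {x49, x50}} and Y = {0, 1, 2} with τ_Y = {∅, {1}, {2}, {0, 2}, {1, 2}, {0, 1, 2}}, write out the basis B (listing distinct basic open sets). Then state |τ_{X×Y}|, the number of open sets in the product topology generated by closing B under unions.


Basis B = {∅ × ∅, {x50} × {1}, {x50} × {2}, {x49, x50} × {1}, {x49, x50} × {2}, {x50} × {0, 2}, {x50} × {1, 2}, {x50} × {0, 1, 2}, {x49, x50} × {0, 2}, {x49, x50} × {1, 2}, {x49, x50} × {0, 1, 2}}; |τ_{X×Y}| = 18.

Enumerate products U × V with U ∈ τ_X, V ∈ τ_Y (deduplicated):
  ∅ × ∅ = {} (∅)
  {x50} × {1} = {(x50,1)}
  {x50} × {2} = {(x50,2)}
  {x49, x50} × {1} = {(x49,1), (x50,1)}
  {x49, x50} × {2} = {(x49,2), (x50,2)}
  {x50} × {0, 2} = {(x50,0), (x50,2)}
  {x50} × {1, 2} = {(x50,1), (x50,2)}
  {x50} × {0, 1, 2} = {(x50,0), (x50,1), (x50,2)}
  {x49, x50} × {0, 2} = {(x49,0), (x49,2), (x50,0), (x50,2)}
  {x49, x50} × {1, 2} = {(x49,1), (x49,2), (x50,1), (x50,2)}
  {x49, x50} × {0, 1, 2} = {(x49,0), (x49,1), (x49,2), (x50,0), (x50,1), (x50,2)}
These 11 distinct sets form the basis B.
Close under arbitrary unions to get τ_{X×Y}; counting gives |τ_{X×Y}| = 18.


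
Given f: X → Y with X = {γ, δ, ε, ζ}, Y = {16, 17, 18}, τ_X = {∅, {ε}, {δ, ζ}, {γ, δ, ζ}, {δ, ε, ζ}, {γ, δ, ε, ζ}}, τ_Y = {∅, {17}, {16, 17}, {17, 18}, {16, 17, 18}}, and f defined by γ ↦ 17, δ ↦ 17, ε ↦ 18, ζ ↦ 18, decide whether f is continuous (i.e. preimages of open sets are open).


f is NOT continuous.

Compute f^{-1}(U) for each U ∈ τ_Y:
  U = ∅: f^{-1}(U) = ∅ ∈ τ_X ✓.
  U = {17}: f^{-1}(U) = {γ, δ} ∉ τ_X ✗.
  U = {16, 17}: f^{-1}(U) = {γ, δ} ∉ τ_X ✗.
  U = {17, 18}: f^{-1}(U) = {γ, δ, ε, ζ} ∈ τ_X ✓.
  U = {16, 17, 18}: f^{-1}(U) = {γ, δ, ε, ζ} ∈ τ_X ✓.
Found U = {17} with f^{-1}(U) = {γ, δ} not in τ_X. Therefore f is NOT continuous.


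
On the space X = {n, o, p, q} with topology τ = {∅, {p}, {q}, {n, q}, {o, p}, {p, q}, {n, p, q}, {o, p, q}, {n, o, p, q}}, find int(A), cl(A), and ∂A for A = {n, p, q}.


int(A) = {n, p, q}, cl(A) = {n, o, p, q}, ∂A = {o}.

Closed sets in (X, τ) are complements of opens:
  closed(X, τ) = {∅, {n}, {o}, {n, o}, {n, q}, {o, p}, {n, o, p}, {n, o, q}, {n, o, p, q}}.
int(A) = ⋃ {U ∈ τ : U ⊆ A}. Opens contained in A: ∅, {p}, {q}, {n, q}, {p, q}, {n, p, q}.
Taking the union of these: int(A) = {n, p, q}.
cl(A) = ⋂ {C closed : A ⊆ C}. Closed sets containing A: {n, o, p, q}.
Intersecting these: cl(A) = {n, o, p, q}.
∂A = cl(A) ∖ int(A) = {n, o, p, q} ∖ {n, p, q} = {o}.


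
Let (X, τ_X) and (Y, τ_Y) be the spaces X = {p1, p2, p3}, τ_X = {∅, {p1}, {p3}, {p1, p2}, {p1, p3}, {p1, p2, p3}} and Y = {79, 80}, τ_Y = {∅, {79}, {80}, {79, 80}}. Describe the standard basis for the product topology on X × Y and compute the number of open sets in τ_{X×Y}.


Basis B = {∅ × ∅, {p1} × {79}, {p1} × {80}, {p3} × {79}, {p3} × {80}, {p1} × {79, 80}, {p1, p2} × {79}, {p1, p3} × {79}, {p1, p2} × {80}, {p1, p3} × {80}, {p3} × {79, 80}, {p1, p2, p3} × {79}, {p1, p2, p3} × {80}, {p1, p2} × {79, 80}, {p1, p3} × {79, 80}, {p1, p2, p3} × {79, 80}}; |τ_{X×Y}| = 36.

Enumerate products U × V with U ∈ τ_X, V ∈ τ_Y (deduplicated):
  ∅ × ∅ = {} (∅)
  {p1} × {79} = {(p1,79)}
  {p1} × {80} = {(p1,80)}
  {p3} × {79} = {(p3,79)}
  {p3} × {80} = {(p3,80)}
  {p1} × {79, 80} = {(p1,79), (p1,80)}
  {p1, p2} × {79} = {(p1,79), (p2,79)}
  {p1, p3} × {79} = {(p1,79), (p3,79)}
  {p1, p2} × {80} = {(p1,80), (p2,80)}
  {p1, p3} × {80} = {(p1,80), (p3,80)}
  {p3} × {79, 80} = {(p3,79), (p3,80)}
  {p1, p2, p3} × {79} = {(p1,79), (p2,79), (p3,79)}
  {p1, p2, p3} × {80} = {(p1,80), (p2,80), (p3,80)}
  {p1, p2} × {79, 80} = {(p1,79), (p1,80), (p2,79), (p2,80)}
  {p1, p3} × {79, 80} = {(p1,79), (p1,80), (p3,79), (p3,80)}
  {p1, p2, p3} × {79, 80} = {(p1,79), (p1,80), (p2,79), (p2,80), (p3,79), (p3,80)}
These 16 distinct sets form the basis B.
Close under arbitrary unions to get τ_{X×Y}; counting gives |τ_{X×Y}| = 36.
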